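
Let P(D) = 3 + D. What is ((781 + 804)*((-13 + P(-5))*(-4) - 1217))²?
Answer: 3362987484025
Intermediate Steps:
((781 + 804)*((-13 + P(-5))*(-4) - 1217))² = ((781 + 804)*((-13 + (3 - 5))*(-4) - 1217))² = (1585*((-13 - 2)*(-4) - 1217))² = (1585*(-15*(-4) - 1217))² = (1585*(60 - 1217))² = (1585*(-1157))² = (-1833845)² = 3362987484025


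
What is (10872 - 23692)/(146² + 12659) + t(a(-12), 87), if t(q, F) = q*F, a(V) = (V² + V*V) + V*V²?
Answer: -851280164/6795 ≈ -1.2528e+5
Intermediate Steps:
a(V) = V³ + 2*V² (a(V) = (V² + V²) + V³ = 2*V² + V³ = V³ + 2*V²)
t(q, F) = F*q
(10872 - 23692)/(146² + 12659) + t(a(-12), 87) = (10872 - 23692)/(146² + 12659) + 87*((-12)²*(2 - 12)) = -12820/(21316 + 12659) + 87*(144*(-10)) = -12820/33975 + 87*(-1440) = -12820*1/33975 - 125280 = -2564/6795 - 125280 = -851280164/6795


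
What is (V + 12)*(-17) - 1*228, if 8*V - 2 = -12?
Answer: -1643/4 ≈ -410.75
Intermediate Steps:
V = -5/4 (V = ¼ + (⅛)*(-12) = ¼ - 3/2 = -5/4 ≈ -1.2500)
(V + 12)*(-17) - 1*228 = (-5/4 + 12)*(-17) - 1*228 = (43/4)*(-17) - 228 = -731/4 - 228 = -1643/4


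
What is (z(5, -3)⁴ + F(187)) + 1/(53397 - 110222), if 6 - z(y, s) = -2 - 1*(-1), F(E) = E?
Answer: 147063099/56825 ≈ 2588.0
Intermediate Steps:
z(y, s) = 7 (z(y, s) = 6 - (-2 - 1*(-1)) = 6 - (-2 + 1) = 6 - 1*(-1) = 6 + 1 = 7)
(z(5, -3)⁴ + F(187)) + 1/(53397 - 110222) = (7⁴ + 187) + 1/(53397 - 110222) = (2401 + 187) + 1/(-56825) = 2588 - 1/56825 = 147063099/56825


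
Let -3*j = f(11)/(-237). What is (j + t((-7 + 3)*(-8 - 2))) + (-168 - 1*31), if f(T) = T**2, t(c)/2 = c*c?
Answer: 2133832/711 ≈ 3001.2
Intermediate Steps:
t(c) = 2*c**2 (t(c) = 2*(c*c) = 2*c**2)
j = 121/711 (j = -11**2/(3*(-237)) = -121*(-1)/(3*237) = -1/3*(-121/237) = 121/711 ≈ 0.17018)
(j + t((-7 + 3)*(-8 - 2))) + (-168 - 1*31) = (121/711 + 2*((-7 + 3)*(-8 - 2))**2) + (-168 - 1*31) = (121/711 + 2*(-4*(-10))**2) + (-168 - 31) = (121/711 + 2*40**2) - 199 = (121/711 + 2*1600) - 199 = (121/711 + 3200) - 199 = 2275321/711 - 199 = 2133832/711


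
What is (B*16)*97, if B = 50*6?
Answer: 465600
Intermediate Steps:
B = 300
(B*16)*97 = (300*16)*97 = 4800*97 = 465600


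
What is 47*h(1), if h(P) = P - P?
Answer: 0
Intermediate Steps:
h(P) = 0
47*h(1) = 47*0 = 0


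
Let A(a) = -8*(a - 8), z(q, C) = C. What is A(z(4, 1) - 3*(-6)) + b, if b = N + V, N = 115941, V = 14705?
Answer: 130558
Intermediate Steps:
A(a) = 64 - 8*a (A(a) = -8*(-8 + a) = 64 - 8*a)
b = 130646 (b = 115941 + 14705 = 130646)
A(z(4, 1) - 3*(-6)) + b = (64 - 8*(1 - 3*(-6))) + 130646 = (64 - 8*(1 + 18)) + 130646 = (64 - 8*19) + 130646 = (64 - 152) + 130646 = -88 + 130646 = 130558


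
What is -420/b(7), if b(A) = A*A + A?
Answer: -15/2 ≈ -7.5000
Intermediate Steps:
b(A) = A + A**2 (b(A) = A**2 + A = A + A**2)
-420/b(7) = -420*1/(7*(1 + 7)) = -420/(7*8) = -420/56 = -420*1/56 = -15/2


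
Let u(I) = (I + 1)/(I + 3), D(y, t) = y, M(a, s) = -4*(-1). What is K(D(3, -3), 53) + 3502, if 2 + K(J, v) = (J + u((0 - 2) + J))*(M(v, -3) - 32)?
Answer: 3402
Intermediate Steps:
M(a, s) = 4
u(I) = (1 + I)/(3 + I)
K(J, v) = -2 - 28*J - 28*(-1 + J)/(1 + J) (K(J, v) = -2 + (J + (1 + ((0 - 2) + J))/(3 + ((0 - 2) + J)))*(4 - 32) = -2 + (J + (1 + (-2 + J))/(3 + (-2 + J)))*(-28) = -2 + (J + (-1 + J)/(1 + J))*(-28) = -2 + (-28*J - 28*(-1 + J)/(1 + J)) = -2 - 28*J - 28*(-1 + J)/(1 + J))
K(D(3, -3), 53) + 3502 = 2*(13 - 29*3 - 14*3**2)/(1 + 3) + 3502 = 2*(13 - 87 - 14*9)/4 + 3502 = 2*(1/4)*(13 - 87 - 126) + 3502 = 2*(1/4)*(-200) + 3502 = -100 + 3502 = 3402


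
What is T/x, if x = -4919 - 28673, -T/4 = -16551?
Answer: -16551/8398 ≈ -1.9708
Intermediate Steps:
T = 66204 (T = -4*(-16551) = 66204)
x = -33592
T/x = 66204/(-33592) = 66204*(-1/33592) = -16551/8398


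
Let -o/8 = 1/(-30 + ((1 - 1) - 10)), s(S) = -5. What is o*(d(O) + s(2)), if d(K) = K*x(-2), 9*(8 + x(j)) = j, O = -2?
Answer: 103/45 ≈ 2.2889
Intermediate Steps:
x(j) = -8 + j/9
d(K) = -74*K/9 (d(K) = K*(-8 + (⅑)*(-2)) = K*(-8 - 2/9) = K*(-74/9) = -74*K/9)
o = ⅕ (o = -8/(-30 + ((1 - 1) - 10)) = -8/(-30 + (0 - 10)) = -8/(-30 - 10) = -8/(-40) = -8*(-1/40) = ⅕ ≈ 0.20000)
o*(d(O) + s(2)) = (-74/9*(-2) - 5)/5 = (148/9 - 5)/5 = (⅕)*(103/9) = 103/45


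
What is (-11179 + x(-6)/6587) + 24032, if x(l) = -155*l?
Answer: 84663641/6587 ≈ 12853.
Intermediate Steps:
(-11179 + x(-6)/6587) + 24032 = (-11179 - 155*(-6)/6587) + 24032 = (-11179 + 930*(1/6587)) + 24032 = (-11179 + 930/6587) + 24032 = -73635143/6587 + 24032 = 84663641/6587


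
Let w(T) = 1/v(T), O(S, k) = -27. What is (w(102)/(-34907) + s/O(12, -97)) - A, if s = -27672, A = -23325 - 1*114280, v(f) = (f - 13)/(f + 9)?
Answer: 3876161977688/27960507 ≈ 1.3863e+5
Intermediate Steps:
v(f) = (-13 + f)/(9 + f)
A = -137605 (A = -23325 - 114280 = -137605)
w(T) = (9 + T)/(-13 + T) (w(T) = 1/((-13 + T)/(9 + T)) = (9 + T)/(-13 + T))
(w(102)/(-34907) + s/O(12, -97)) - A = (((9 + 102)/(-13 + 102))/(-34907) - 27672/(-27)) - 1*(-137605) = ((111/89)*(-1/34907) - 27672*(-1/27)) + 137605 = (((1/89)*111)*(-1/34907) + 9224/9) + 137605 = ((111/89)*(-1/34907) + 9224/9) + 137605 = (-111/3106723 + 9224/9) + 137605 = 28656411953/27960507 + 137605 = 3876161977688/27960507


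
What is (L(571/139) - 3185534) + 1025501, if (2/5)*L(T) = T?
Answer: -600486319/278 ≈ -2.1600e+6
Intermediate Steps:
L(T) = 5*T/2
(L(571/139) - 3185534) + 1025501 = (5*(571/139)/2 - 3185534) + 1025501 = (5*(571*(1/139))/2 - 3185534) + 1025501 = ((5/2)*(571/139) - 3185534) + 1025501 = (2855/278 - 3185534) + 1025501 = -885575597/278 + 1025501 = -600486319/278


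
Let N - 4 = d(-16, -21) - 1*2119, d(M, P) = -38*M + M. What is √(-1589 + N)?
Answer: 2*I*√778 ≈ 55.785*I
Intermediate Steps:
d(M, P) = -37*M
N = -1523 (N = 4 + (-37*(-16) - 1*2119) = 4 + (592 - 2119) = 4 - 1527 = -1523)
√(-1589 + N) = √(-1589 - 1523) = √(-3112) = 2*I*√778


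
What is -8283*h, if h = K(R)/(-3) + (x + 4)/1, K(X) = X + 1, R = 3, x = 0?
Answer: -22088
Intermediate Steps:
K(X) = 1 + X
h = 8/3 (h = (1 + 3)/(-3) + (0 + 4)/1 = 4*(-⅓) + 4*1 = -4/3 + 4 = 8/3 ≈ 2.6667)
-8283*h = -8283*8/3 = -22088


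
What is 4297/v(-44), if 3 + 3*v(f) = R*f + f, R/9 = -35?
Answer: 12891/13813 ≈ 0.93325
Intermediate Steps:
R = -315 (R = 9*(-35) = -315)
v(f) = -1 - 314*f/3 (v(f) = -1 + (-315*f + f)/3 = -1 + (-314*f)/3 = -1 - 314*f/3)
4297/v(-44) = 4297/(-1 - 314/3*(-44)) = 4297/(-1 + 13816/3) = 4297/(13813/3) = 4297*(3/13813) = 12891/13813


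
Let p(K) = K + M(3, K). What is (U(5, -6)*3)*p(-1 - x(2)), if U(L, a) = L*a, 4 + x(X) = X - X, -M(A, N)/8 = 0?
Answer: -270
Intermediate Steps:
M(A, N) = 0 (M(A, N) = -8*0 = 0)
x(X) = -4 (x(X) = -4 + (X - X) = -4 + 0 = -4)
p(K) = K (p(K) = K + 0 = K)
(U(5, -6)*3)*p(-1 - x(2)) = ((5*(-6))*3)*(-1 - 1*(-4)) = (-30*3)*(-1 + 4) = -90*3 = -270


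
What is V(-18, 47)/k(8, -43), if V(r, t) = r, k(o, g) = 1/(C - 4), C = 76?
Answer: -1296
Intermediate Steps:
k(o, g) = 1/72 (k(o, g) = 1/(76 - 4) = 1/72)
V(-18, 47)/k(8, -43) = -18/1/72 = -18*72 = -1296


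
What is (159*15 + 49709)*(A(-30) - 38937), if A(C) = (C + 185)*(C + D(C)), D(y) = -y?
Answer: -2028384078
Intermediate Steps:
A(C) = 0 (A(C) = (C + 185)*(C - C) = (185 + C)*0 = 0)
(159*15 + 49709)*(A(-30) - 38937) = (159*15 + 49709)*(0 - 38937) = (2385 + 49709)*(-38937) = 52094*(-38937) = -2028384078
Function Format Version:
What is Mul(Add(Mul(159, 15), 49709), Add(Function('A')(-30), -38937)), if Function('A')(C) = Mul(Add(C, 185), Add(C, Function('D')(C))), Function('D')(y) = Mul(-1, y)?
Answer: -2028384078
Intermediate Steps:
Function('A')(C) = 0 (Function('A')(C) = Mul(Add(C, 185), Add(C, Mul(-1, C))) = Mul(Add(185, C), 0) = 0)
Mul(Add(Mul(159, 15), 49709), Add(Function('A')(-30), -38937)) = Mul(Add(Mul(159, 15), 49709), Add(0, -38937)) = Mul(Add(2385, 49709), -38937) = Mul(52094, -38937) = -2028384078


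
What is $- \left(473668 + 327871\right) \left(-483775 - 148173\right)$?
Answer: $506530967972$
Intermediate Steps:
$- \left(473668 + 327871\right) \left(-483775 - 148173\right) = - 801539 \left(-631948\right) = \left(-1\right) \left(-506530967972\right) = 506530967972$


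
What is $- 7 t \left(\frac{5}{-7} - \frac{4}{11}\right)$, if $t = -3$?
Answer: $- \frac{249}{11} \approx -22.636$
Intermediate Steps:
$- 7 t \left(\frac{5}{-7} - \frac{4}{11}\right) = \left(-7\right) \left(-3\right) \left(\frac{5}{-7} - \frac{4}{11}\right) = 21 \left(5 \left(- \frac{1}{7}\right) - \frac{4}{11}\right) = 21 \left(- \frac{5}{7} - \frac{4}{11}\right) = 21 \left(- \frac{83}{77}\right) = - \frac{249}{11}$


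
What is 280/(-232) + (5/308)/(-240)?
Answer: -517469/428736 ≈ -1.2070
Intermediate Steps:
280/(-232) + (5/308)/(-240) = 280*(-1/232) + (5*(1/308))*(-1/240) = -35/29 + (5/308)*(-1/240) = -35/29 - 1/14784 = -517469/428736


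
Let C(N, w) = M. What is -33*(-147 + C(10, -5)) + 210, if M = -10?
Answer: 5391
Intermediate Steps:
C(N, w) = -10
-33*(-147 + C(10, -5)) + 210 = -33*(-147 - 10) + 210 = -33*(-157) + 210 = 5181 + 210 = 5391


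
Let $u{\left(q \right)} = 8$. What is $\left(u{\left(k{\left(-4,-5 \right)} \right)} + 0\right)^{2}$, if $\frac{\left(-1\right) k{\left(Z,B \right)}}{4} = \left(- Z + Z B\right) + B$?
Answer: $64$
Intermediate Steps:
$k{\left(Z,B \right)} = - 4 B + 4 Z - 4 B Z$ ($k{\left(Z,B \right)} = - 4 \left(\left(- Z + Z B\right) + B\right) = - 4 \left(\left(- Z + B Z\right) + B\right) = - 4 \left(B - Z + B Z\right) = - 4 B + 4 Z - 4 B Z$)
$\left(u{\left(k{\left(-4,-5 \right)} \right)} + 0\right)^{2} = \left(8 + 0\right)^{2} = 8^{2} = 64$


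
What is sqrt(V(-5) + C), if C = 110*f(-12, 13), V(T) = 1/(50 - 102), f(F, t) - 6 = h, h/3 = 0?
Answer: sqrt(446147)/26 ≈ 25.690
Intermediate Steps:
h = 0 (h = 3*0 = 0)
f(F, t) = 6 (f(F, t) = 6 + 0 = 6)
V(T) = -1/52 (V(T) = 1/(-52) = -1/52)
C = 660 (C = 110*6 = 660)
sqrt(V(-5) + C) = sqrt(-1/52 + 660) = sqrt(34319/52) = sqrt(446147)/26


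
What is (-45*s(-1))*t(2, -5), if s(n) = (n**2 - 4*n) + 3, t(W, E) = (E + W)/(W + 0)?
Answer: 540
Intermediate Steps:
t(W, E) = (E + W)/W
s(n) = 3 + n**2 - 4*n
(-45*s(-1))*t(2, -5) = (-45*(3 + (-1)**2 - 4*(-1)))*((-5 + 2)/2) = (-45*(3 + 1 + 4))*((1/2)*(-3)) = -45*8*(-3/2) = -360*(-3/2) = 540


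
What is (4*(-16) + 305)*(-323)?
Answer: -77843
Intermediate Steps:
(4*(-16) + 305)*(-323) = (-64 + 305)*(-323) = 241*(-323) = -77843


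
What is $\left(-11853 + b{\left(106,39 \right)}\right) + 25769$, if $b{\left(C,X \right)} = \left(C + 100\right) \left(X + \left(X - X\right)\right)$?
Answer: $21950$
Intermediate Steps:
$b{\left(C,X \right)} = X \left(100 + C\right)$ ($b{\left(C,X \right)} = \left(100 + C\right) \left(X + 0\right) = \left(100 + C\right) X = X \left(100 + C\right)$)
$\left(-11853 + b{\left(106,39 \right)}\right) + 25769 = \left(-11853 + 39 \left(100 + 106\right)\right) + 25769 = \left(-11853 + 39 \cdot 206\right) + 25769 = \left(-11853 + 8034\right) + 25769 = -3819 + 25769 = 21950$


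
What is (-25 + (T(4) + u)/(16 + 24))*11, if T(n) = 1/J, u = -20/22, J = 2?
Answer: -22009/80 ≈ -275.11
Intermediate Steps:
u = -10/11 (u = -20*1/22 = -10/11 ≈ -0.90909)
T(n) = ½ (T(n) = 1/2 = ½)
(-25 + (T(4) + u)/(16 + 24))*11 = (-25 + (½ - 10/11)/(16 + 24))*11 = (-25 - 9/22/40)*11 = (-25 - 9/22*1/40)*11 = (-25 - 9/880)*11 = -22009/880*11 = -22009/80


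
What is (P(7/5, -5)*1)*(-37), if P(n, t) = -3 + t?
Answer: 296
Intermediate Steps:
(P(7/5, -5)*1)*(-37) = ((-3 - 5)*1)*(-37) = -8*1*(-37) = -8*(-37) = 296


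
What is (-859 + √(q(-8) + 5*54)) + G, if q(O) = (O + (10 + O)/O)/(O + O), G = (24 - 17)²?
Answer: -810 + √17313/8 ≈ -793.55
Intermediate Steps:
G = 49 (G = 7² = 49)
q(O) = (O + (10 + O)/O)/(2*O) (q(O) = (O + (10 + O)/O)/((2*O)) = (O + (10 + O)/O)*(1/(2*O)) = (O + (10 + O)/O)/(2*O))
(-859 + √(q(-8) + 5*54)) + G = (-859 + √((½)*(10 - 8 + (-8)²)/(-8)² + 5*54)) + 49 = (-859 + √((½)*(1/64)*(10 - 8 + 64) + 270)) + 49 = (-859 + √((½)*(1/64)*66 + 270)) + 49 = (-859 + √(33/64 + 270)) + 49 = (-859 + √(17313/64)) + 49 = (-859 + √17313/8) + 49 = -810 + √17313/8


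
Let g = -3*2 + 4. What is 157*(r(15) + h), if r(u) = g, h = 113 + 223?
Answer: 52438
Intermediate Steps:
h = 336
g = -2 (g = -6 + 4 = -2)
r(u) = -2
157*(r(15) + h) = 157*(-2 + 336) = 157*334 = 52438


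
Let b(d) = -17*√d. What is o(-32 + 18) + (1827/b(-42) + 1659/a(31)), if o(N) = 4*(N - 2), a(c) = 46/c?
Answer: 48485/46 + 87*I*√42/34 ≈ 1054.0 + 16.583*I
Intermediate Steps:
o(N) = -8 + 4*N (o(N) = 4*(-2 + N) = -8 + 4*N)
o(-32 + 18) + (1827/b(-42) + 1659/a(31)) = (-8 + 4*(-32 + 18)) + (1827/((-17*I*√42)) + 1659/((46/31))) = (-8 + 4*(-14)) + (1827/((-17*I*√42)) + 1659/((46*(1/31)))) = (-8 - 56) + (1827/((-17*I*√42)) + 1659/(46/31)) = -64 + (1827*(I*√42/714) + 1659*(31/46)) = -64 + (87*I*√42/34 + 51429/46) = -64 + (51429/46 + 87*I*√42/34) = 48485/46 + 87*I*√42/34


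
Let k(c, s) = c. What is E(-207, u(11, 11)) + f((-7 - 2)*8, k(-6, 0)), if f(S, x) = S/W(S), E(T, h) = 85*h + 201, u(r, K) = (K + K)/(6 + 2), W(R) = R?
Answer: 1743/4 ≈ 435.75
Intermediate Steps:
u(r, K) = K/4 (u(r, K) = (2*K)/8 = (2*K)*(⅛) = K/4)
E(T, h) = 201 + 85*h
f(S, x) = 1 (f(S, x) = S/S = 1)
E(-207, u(11, 11)) + f((-7 - 2)*8, k(-6, 0)) = (201 + 85*((¼)*11)) + 1 = (201 + 85*(11/4)) + 1 = (201 + 935/4) + 1 = 1739/4 + 1 = 1743/4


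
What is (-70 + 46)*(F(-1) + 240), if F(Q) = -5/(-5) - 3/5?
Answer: -28848/5 ≈ -5769.6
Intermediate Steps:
F(Q) = ⅖ (F(Q) = -5*(-⅕) - 3*⅕ = 1 - ⅗ = ⅖)
(-70 + 46)*(F(-1) + 240) = (-70 + 46)*(⅖ + 240) = -24*1202/5 = -28848/5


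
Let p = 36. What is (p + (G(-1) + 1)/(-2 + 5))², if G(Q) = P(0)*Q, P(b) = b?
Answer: 11881/9 ≈ 1320.1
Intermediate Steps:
G(Q) = 0 (G(Q) = 0*Q = 0)
(p + (G(-1) + 1)/(-2 + 5))² = (36 + (0 + 1)/(-2 + 5))² = (36 + 1/3)² = (36 + 1*(⅓))² = (36 + ⅓)² = (109/3)² = 11881/9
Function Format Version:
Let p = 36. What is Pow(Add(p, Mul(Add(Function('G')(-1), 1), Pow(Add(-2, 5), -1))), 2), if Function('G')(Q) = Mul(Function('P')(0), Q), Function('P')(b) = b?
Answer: Rational(11881, 9) ≈ 1320.1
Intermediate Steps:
Function('G')(Q) = 0 (Function('G')(Q) = Mul(0, Q) = 0)
Pow(Add(p, Mul(Add(Function('G')(-1), 1), Pow(Add(-2, 5), -1))), 2) = Pow(Add(36, Mul(Add(0, 1), Pow(Add(-2, 5), -1))), 2) = Pow(Add(36, Mul(1, Pow(3, -1))), 2) = Pow(Add(36, Mul(1, Rational(1, 3))), 2) = Pow(Add(36, Rational(1, 3)), 2) = Pow(Rational(109, 3), 2) = Rational(11881, 9)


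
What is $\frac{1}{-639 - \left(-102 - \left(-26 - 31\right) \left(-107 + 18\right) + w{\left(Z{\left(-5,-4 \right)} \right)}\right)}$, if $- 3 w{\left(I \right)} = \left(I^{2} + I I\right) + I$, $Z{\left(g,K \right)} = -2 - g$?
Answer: $\frac{1}{4543} \approx 0.00022012$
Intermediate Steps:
$w{\left(I \right)} = - \frac{2 I^{2}}{3} - \frac{I}{3}$ ($w{\left(I \right)} = - \frac{\left(I^{2} + I I\right) + I}{3} = - \frac{\left(I^{2} + I^{2}\right) + I}{3} = - \frac{2 I^{2} + I}{3} = - \frac{I + 2 I^{2}}{3} = - \frac{2 I^{2}}{3} - \frac{I}{3}$)
$\frac{1}{-639 - \left(-102 - \left(-26 - 31\right) \left(-107 + 18\right) + w{\left(Z{\left(-5,-4 \right)} \right)}\right)} = \frac{1}{-639 - \left(-102 - \left(-26 - 31\right) \left(-107 + 18\right) - \frac{\left(-2 - -5\right) \left(1 + 2 \left(-2 - -5\right)\right)}{3}\right)} = \frac{1}{-639 + \left(\left(\left(-57\right) \left(-89\right) - \left(135 - \frac{\left(-2 + 5\right) \left(1 + 2 \left(-2 + 5\right)\right)}{3}\right)\right) + 237\right)} = \frac{1}{-639 + \left(\left(5073 - \left(135 - 1 \left(1 + 2 \cdot 3\right)\right)\right) + 237\right)} = \frac{1}{-639 + \left(\left(5073 - \left(135 - 1 \left(1 + 6\right)\right)\right) + 237\right)} = \frac{1}{-639 + \left(\left(5073 - \left(135 - 1 \cdot 7\right)\right) + 237\right)} = \frac{1}{-639 + \left(\left(5073 - 128\right) + 237\right)} = \frac{1}{-639 + \left(4945 + 237\right)} = \frac{1}{-639 + 5182} = \frac{1}{4543}$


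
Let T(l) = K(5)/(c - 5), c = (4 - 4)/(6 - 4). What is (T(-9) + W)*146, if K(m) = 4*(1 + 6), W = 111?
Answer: 76942/5 ≈ 15388.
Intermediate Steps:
K(m) = 28 (K(m) = 4*7 = 28)
c = 0 (c = 0/2 = 0*(1/2) = 0)
T(l) = -28/5 (T(l) = 28/(0 - 5) = 28/(-5) = -1/5*28 = -28/5)
(T(-9) + W)*146 = (-28/5 + 111)*146 = (527/5)*146 = 76942/5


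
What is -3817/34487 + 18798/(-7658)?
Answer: -338758606/132050723 ≈ -2.5654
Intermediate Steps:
-3817/34487 + 18798/(-7658) = -3817*1/34487 + 18798*(-1/7658) = -3817/34487 - 9399/3829 = -338758606/132050723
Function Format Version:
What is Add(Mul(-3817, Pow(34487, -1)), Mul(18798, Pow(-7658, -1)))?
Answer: Rational(-338758606, 132050723) ≈ -2.5654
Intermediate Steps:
Add(Mul(-3817, Pow(34487, -1)), Mul(18798, Pow(-7658, -1))) = Add(Mul(-3817, Rational(1, 34487)), Mul(18798, Rational(-1, 7658))) = Add(Rational(-3817, 34487), Rational(-9399, 3829)) = Rational(-338758606, 132050723)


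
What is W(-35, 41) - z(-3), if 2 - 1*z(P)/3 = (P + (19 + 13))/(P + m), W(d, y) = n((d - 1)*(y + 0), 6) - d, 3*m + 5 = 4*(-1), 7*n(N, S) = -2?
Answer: 199/14 ≈ 14.214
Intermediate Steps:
n(N, S) = -2/7 (n(N, S) = (⅐)*(-2) = -2/7)
m = -3 (m = -5/3 + (4*(-1))/3 = -5/3 + (⅓)*(-4) = -5/3 - 4/3 = -3)
W(d, y) = -2/7 - d
z(P) = 6 - 3*(32 + P)/(-3 + P) (z(P) = 6 - 3*(P + (19 + 13))/(P - 3) = 6 - 3*(P + 32)/(-3 + P) = 6 - 3*(32 + P)/(-3 + P))
W(-35, 41) - z(-3) = (-2/7 - 1*(-35)) - 3*(-38 - 3)/(-3 - 3) = (-2/7 + 35) - 3*(-41)/(-6) = 243/7 - 3*(-1)*(-41)/6 = 243/7 - 1*41/2 = 243/7 - 41/2 = 199/14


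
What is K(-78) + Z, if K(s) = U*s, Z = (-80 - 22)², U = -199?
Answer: 25926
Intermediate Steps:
Z = 10404 (Z = (-102)² = 10404)
K(s) = -199*s
K(-78) + Z = -199*(-78) + 10404 = 15522 + 10404 = 25926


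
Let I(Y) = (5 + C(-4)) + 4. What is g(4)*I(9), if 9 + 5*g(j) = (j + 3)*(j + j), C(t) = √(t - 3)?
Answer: 423/5 + 47*I*√7/5 ≈ 84.6 + 24.87*I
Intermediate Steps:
C(t) = √(-3 + t)
I(Y) = 9 + I*√7 (I(Y) = (5 + √(-3 - 4)) + 4 = (5 + √(-7)) + 4 = (5 + I*√7) + 4 = 9 + I*√7)
g(j) = -9/5 + 2*j*(3 + j)/5 (g(j) = -9/5 + ((j + 3)*(j + j))/5 = -9/5 + ((3 + j)*(2*j))/5 = -9/5 + (2*j*(3 + j))/5 = -9/5 + 2*j*(3 + j)/5)
g(4)*I(9) = (-9/5 + (⅖)*4² + (6/5)*4)*(9 + I*√7) = (-9/5 + (⅖)*16 + 24/5)*(9 + I*√7) = (-9/5 + 32/5 + 24/5)*(9 + I*√7) = 47*(9 + I*√7)/5 = 423/5 + 47*I*√7/5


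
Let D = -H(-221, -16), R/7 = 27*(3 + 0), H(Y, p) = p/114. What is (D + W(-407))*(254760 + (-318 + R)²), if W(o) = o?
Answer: -2448668117/19 ≈ -1.2888e+8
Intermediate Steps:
H(Y, p) = p/114 (H(Y, p) = p*(1/114) = p/114)
R = 567 (R = 7*(27*(3 + 0)) = 7*(27*3) = 7*81 = 567)
D = 8/57 (D = -(-16)/114 = -1*(-8/57) = 8/57 ≈ 0.14035)
(D + W(-407))*(254760 + (-318 + R)²) = (8/57 - 407)*(254760 + (-318 + 567)²) = -23191*(254760 + 249²)/57 = -23191*(254760 + 62001)/57 = -23191/57*316761 = -2448668117/19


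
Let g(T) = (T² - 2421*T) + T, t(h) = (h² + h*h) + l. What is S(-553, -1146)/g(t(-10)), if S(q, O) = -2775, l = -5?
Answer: 37/5785 ≈ 0.0063959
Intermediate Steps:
t(h) = -5 + 2*h² (t(h) = (h² + h*h) - 5 = (h² + h²) - 5 = 2*h² - 5 = -5 + 2*h²)
g(T) = T² - 2420*T
S(-553, -1146)/g(t(-10)) = -2775*1/((-2420 + (-5 + 2*(-10)²))*(-5 + 2*(-10)²)) = -2775*1/((-2420 + (-5 + 2*100))*(-5 + 2*100)) = -2775*1/((-2420 + (-5 + 200))*(-5 + 200)) = -2775*1/(195*(-2420 + 195)) = -2775/(195*(-2225)) = -2775/(-433875) = -2775*(-1/433875) = 37/5785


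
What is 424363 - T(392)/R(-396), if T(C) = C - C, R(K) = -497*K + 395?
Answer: 424363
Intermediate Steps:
R(K) = 395 - 497*K
T(C) = 0
424363 - T(392)/R(-396) = 424363 - 0/(395 - 497*(-396)) = 424363 - 0/(395 + 196812) = 424363 - 0/197207 = 424363 - 1*0 = 424363 + 0 = 424363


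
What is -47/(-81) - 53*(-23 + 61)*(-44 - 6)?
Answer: 8156747/81 ≈ 1.0070e+5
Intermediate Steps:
-47/(-81) - 53*(-23 + 61)*(-44 - 6) = -47*(-1/81) - 2014*(-50) = 47/81 - 53*(-1900) = 47/81 + 100700 = 8156747/81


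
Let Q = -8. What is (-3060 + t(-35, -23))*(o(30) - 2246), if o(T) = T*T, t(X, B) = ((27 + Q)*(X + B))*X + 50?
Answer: -47863760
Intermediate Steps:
t(X, B) = 50 + X*(19*B + 19*X) (t(X, B) = ((27 - 8)*(X + B))*X + 50 = (19*(B + X))*X + 50 = (19*B + 19*X)*X + 50 = X*(19*B + 19*X) + 50 = 50 + X*(19*B + 19*X))
o(T) = T**2
(-3060 + t(-35, -23))*(o(30) - 2246) = (-3060 + (50 + 19*(-35)**2 + 19*(-23)*(-35)))*(30**2 - 2246) = (-3060 + (50 + 19*1225 + 15295))*(900 - 2246) = (-3060 + (50 + 23275 + 15295))*(-1346) = (-3060 + 38620)*(-1346) = 35560*(-1346) = -47863760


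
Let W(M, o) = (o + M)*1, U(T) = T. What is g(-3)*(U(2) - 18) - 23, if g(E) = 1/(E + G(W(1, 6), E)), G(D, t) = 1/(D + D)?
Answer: -719/41 ≈ -17.537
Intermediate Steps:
W(M, o) = M + o (W(M, o) = (M + o)*1 = M + o)
G(D, t) = 1/(2*D)
g(E) = 1/(1/14 + E) (g(E) = 1/(E + 1/(2*(1 + 6))) = 1/(E + (1/2)/7) = 1/(E + (1/2)*(1/7)) = 1/(E + 1/14) = 1/(1/14 + E))
g(-3)*(U(2) - 18) - 23 = (14/(1 + 14*(-3)))*(2 - 18) - 23 = (14/(1 - 42))*(-16) - 23 = (14/(-41))*(-16) - 23 = (14*(-1/41))*(-16) - 23 = -14/41*(-16) - 23 = 224/41 - 23 = -719/41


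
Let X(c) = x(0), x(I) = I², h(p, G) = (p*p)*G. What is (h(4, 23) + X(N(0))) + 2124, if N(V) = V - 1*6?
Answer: 2492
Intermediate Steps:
h(p, G) = G*p² (h(p, G) = p²*G = G*p²)
N(V) = -6 + V (N(V) = V - 6 = -6 + V)
X(c) = 0 (X(c) = 0² = 0)
(h(4, 23) + X(N(0))) + 2124 = (23*4² + 0) + 2124 = (23*16 + 0) + 2124 = (368 + 0) + 2124 = 368 + 2124 = 2492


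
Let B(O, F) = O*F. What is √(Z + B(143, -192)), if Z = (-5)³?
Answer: I*√27581 ≈ 166.08*I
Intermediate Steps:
Z = -125
B(O, F) = F*O
√(Z + B(143, -192)) = √(-125 - 192*143) = √(-125 - 27456) = √(-27581) = I*√27581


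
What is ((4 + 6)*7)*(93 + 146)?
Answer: 16730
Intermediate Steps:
((4 + 6)*7)*(93 + 146) = (10*7)*239 = 70*239 = 16730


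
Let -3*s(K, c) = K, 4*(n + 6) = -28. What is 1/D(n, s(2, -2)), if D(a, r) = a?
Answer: -1/13 ≈ -0.076923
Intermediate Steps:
n = -13 (n = -6 + (¼)*(-28) = -6 - 7 = -13)
s(K, c) = -K/3
1/D(n, s(2, -2)) = 1/(-13) = -1/13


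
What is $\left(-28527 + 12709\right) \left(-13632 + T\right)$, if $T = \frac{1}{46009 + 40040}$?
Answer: $\frac{18554829838006}{86049} \approx 2.1563 \cdot 10^{8}$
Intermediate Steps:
$T = \frac{1}{86049} \approx 1.1621 \cdot 10^{-5}$
$\left(-28527 + 12709\right) \left(-13632 + T\right) = \left(-28527 + 12709\right) \left(-13632 + \frac{1}{86049}\right) = \left(-15818\right) \left(- \frac{1173019967}{86049}\right) = \frac{18554829838006}{86049}$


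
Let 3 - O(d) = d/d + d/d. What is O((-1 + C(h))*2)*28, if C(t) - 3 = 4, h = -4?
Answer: 28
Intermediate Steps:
C(t) = 7 (C(t) = 3 + 4 = 7)
O(d) = 1 (O(d) = 3 - (d/d + d/d) = 3 - (1 + 1) = 3 - 1*2 = 3 - 2 = 1)
O((-1 + C(h))*2)*28 = 1*28 = 28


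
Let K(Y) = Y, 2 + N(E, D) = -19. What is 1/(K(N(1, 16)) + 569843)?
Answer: 1/569822 ≈ 1.7549e-6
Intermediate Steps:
N(E, D) = -21 (N(E, D) = -2 - 19 = -21)
1/(K(N(1, 16)) + 569843) = 1/(-21 + 569843) = 1/569822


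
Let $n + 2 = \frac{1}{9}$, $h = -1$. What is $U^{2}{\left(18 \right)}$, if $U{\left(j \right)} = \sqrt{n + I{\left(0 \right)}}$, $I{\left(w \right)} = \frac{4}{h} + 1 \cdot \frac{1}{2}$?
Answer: $- \frac{97}{18} \approx -5.3889$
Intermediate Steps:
$I{\left(w \right)} = - \frac{7}{2}$ ($I{\left(w \right)} = \frac{4}{-1} + 1 \cdot \frac{1}{2} = 4 \left(-1\right) + 1 \cdot \frac{1}{2} = -4 + \frac{1}{2} = - \frac{7}{2}$)
$n = - \frac{17}{9}$ ($n = -2 + \frac{1}{9} = - \frac{17}{9} \approx -1.8889$)
$U{\left(j \right)} = \frac{i \sqrt{194}}{6}$ ($U{\left(j \right)} = \sqrt{- \frac{17}{9} - \frac{7}{2}} = \sqrt{- \frac{97}{18}} = \frac{i \sqrt{194}}{6}$)
$U^{2}{\left(18 \right)} = \left(\frac{i \sqrt{194}}{6}\right)^{2} = - \frac{97}{18}$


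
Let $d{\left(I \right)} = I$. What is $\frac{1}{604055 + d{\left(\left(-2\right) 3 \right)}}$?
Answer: $\frac{1}{604049} \approx 1.6555 \cdot 10^{-6}$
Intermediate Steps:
$\frac{1}{604055 + d{\left(\left(-2\right) 3 \right)}} = \frac{1}{604055 - 6} = \frac{1}{604049}$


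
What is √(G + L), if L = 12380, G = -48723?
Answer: I*√36343 ≈ 190.64*I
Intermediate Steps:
√(G + L) = √(-48723 + 12380) = √(-36343) = I*√36343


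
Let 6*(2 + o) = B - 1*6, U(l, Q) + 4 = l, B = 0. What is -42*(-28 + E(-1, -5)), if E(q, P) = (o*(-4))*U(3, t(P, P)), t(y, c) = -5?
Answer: 1680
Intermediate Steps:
U(l, Q) = -4 + l
o = -3 (o = -2 + (0 - 1*6)/6 = -2 + (0 - 6)/6 = -2 + (⅙)*(-6) = -2 - 1 = -3)
E(q, P) = -12 (E(q, P) = (-3*(-4))*(-4 + 3) = 12*(-1) = -12)
-42*(-28 + E(-1, -5)) = -42*(-28 - 12) = -42*(-40) = 1680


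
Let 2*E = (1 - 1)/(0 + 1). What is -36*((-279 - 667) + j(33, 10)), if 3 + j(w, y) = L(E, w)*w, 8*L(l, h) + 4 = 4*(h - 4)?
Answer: 17532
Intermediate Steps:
E = 0 (E = ((1 - 1)/(0 + 1))/2 = (0/1)/2 = (0*1)/2 = (1/2)*0 = 0)
L(l, h) = -5/2 + h/2 (L(l, h) = -1/2 + (4*(h - 4))/8 = -1/2 + (4*(-4 + h))/8 = -1/2 + (-16 + 4*h)/8 = -1/2 + (-2 + h/2) = -5/2 + h/2)
j(w, y) = -3 + w*(-5/2 + w/2) (j(w, y) = -3 + (-5/2 + w/2)*w = -3 + w*(-5/2 + w/2))
-36*((-279 - 667) + j(33, 10)) = -36*((-279 - 667) + (-3 + (1/2)*33*(-5 + 33))) = -36*(-946 + (-3 + (1/2)*33*28)) = -36*(-946 + (-3 + 462)) = -36*(-946 + 459) = -36*(-487) = 17532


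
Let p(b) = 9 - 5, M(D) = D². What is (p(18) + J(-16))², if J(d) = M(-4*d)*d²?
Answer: 1099520016400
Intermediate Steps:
p(b) = 4
J(d) = 16*d⁴ (J(d) = (-4*d)²*d² = (16*d²)*d² = 16*d⁴)
(p(18) + J(-16))² = (4 + 16*(-16)⁴)² = (4 + 16*65536)² = (4 + 1048576)² = 1048580² = 1099520016400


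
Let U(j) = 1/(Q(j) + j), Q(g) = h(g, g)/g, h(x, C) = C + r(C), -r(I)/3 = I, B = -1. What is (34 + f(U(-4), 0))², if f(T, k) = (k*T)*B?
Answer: 1156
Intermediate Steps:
r(I) = -3*I
h(x, C) = -2*C (h(x, C) = C - 3*C = -2*C)
Q(g) = -2 (Q(g) = (-2*g)/g = -2)
U(j) = 1/(-2 + j)
f(T, k) = -T*k (f(T, k) = (k*T)*(-1) = (T*k)*(-1) = -T*k)
(34 + f(U(-4), 0))² = (34 - 1*0/(-2 - 4))² = (34 - 1*0/(-6))² = (34 - 1*(-⅙)*0)² = (34 + 0)² = 34² = 1156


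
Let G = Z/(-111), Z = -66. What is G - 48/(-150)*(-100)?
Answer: -1162/37 ≈ -31.405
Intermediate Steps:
G = 22/37 (G = -66/(-111) = -66*(-1/111) = 22/37 ≈ 0.59459)
G - 48/(-150)*(-100) = 22/37 - 48/(-150)*(-100) = 22/37 - 48*(-1/150)*(-100) = 22/37 + (8/25)*(-100) = 22/37 - 32 = -1162/37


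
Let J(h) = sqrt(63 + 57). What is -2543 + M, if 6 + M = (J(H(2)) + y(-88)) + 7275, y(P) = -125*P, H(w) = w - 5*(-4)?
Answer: 15726 + 2*sqrt(30) ≈ 15737.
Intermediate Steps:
H(w) = 20 + w (H(w) = w + 20 = 20 + w)
J(h) = 2*sqrt(30) (J(h) = sqrt(120) = 2*sqrt(30))
M = 18269 + 2*sqrt(30) (M = -6 + ((2*sqrt(30) - 125*(-88)) + 7275) = -6 + ((2*sqrt(30) + 11000) + 7275) = -6 + ((11000 + 2*sqrt(30)) + 7275) = -6 + (18275 + 2*sqrt(30)) = 18269 + 2*sqrt(30) ≈ 18280.)
-2543 + M = -2543 + (18269 + 2*sqrt(30)) = 15726 + 2*sqrt(30)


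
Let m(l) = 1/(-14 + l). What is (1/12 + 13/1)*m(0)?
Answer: -157/168 ≈ -0.93452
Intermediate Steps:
(1/12 + 13/1)*m(0) = (1/12 + 13/1)/(-14 + 0) = (1*(1/12) + 13*1)/(-14) = (1/12 + 13)*(-1/14) = (157/12)*(-1/14) = -157/168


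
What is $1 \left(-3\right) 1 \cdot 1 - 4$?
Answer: $-7$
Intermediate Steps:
$1 \left(-3\right) 1 \cdot 1 - 4 = 1 \left(\left(-3\right) 1\right) - 4 = 1 \left(-3\right) - 4 = -3 - 4 = -7$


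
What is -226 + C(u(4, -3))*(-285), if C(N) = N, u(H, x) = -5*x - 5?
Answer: -3076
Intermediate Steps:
u(H, x) = -5 - 5*x
-226 + C(u(4, -3))*(-285) = -226 + (-5 - 5*(-3))*(-285) = -226 + (-5 + 15)*(-285) = -226 + 10*(-285) = -226 - 2850 = -3076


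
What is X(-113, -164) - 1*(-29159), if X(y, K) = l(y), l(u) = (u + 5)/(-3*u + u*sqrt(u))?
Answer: 200992825/6893 - 54*I*sqrt(113)/6893 ≈ 29159.0 - 0.083277*I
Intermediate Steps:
l(u) = (5 + u)/(u**(3/2) - 3*u) (l(u) = (5 + u)/(-3*u + u**(3/2)) = (5 + u)/(u**(3/2) - 3*u))
X(y, K) = (5 + y)/(y**(3/2) - 3*y)
X(-113, -164) - 1*(-29159) = (5 - 113)/((-113)**(3/2) - 3*(-113)) - 1*(-29159) = -108/(-113*I*sqrt(113) + 339) + 29159 = -108/(339 - 113*I*sqrt(113)) + 29159 = 29159 - 108/(339 - 113*I*sqrt(113))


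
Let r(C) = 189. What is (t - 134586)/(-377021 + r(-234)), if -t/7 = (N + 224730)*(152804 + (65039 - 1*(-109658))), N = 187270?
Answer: 472256509293/188416 ≈ 2.5065e+6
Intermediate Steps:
t = -944512884000 (t = -7*(187270 + 224730)*(152804 + (65039 - 1*(-109658))) = -2884000*(152804 + (65039 + 109658)) = -2884000*(152804 + 174697) = -2884000*327501 = -7*134930412000 = -944512884000)
(t - 134586)/(-377021 + r(-234)) = (-944512884000 - 134586)/(-377021 + 189) = -944513018586/(-376832) = -944513018586*(-1/376832) = 472256509293/188416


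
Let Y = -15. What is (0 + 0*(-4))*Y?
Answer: 0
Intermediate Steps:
(0 + 0*(-4))*Y = (0 + 0*(-4))*(-15) = (0 + 0)*(-15) = 0*(-15) = 0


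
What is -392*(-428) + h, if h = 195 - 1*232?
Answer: 167739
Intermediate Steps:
h = -37 (h = 195 - 232 = -37)
-392*(-428) + h = -392*(-428) - 37 = 167776 - 37 = 167739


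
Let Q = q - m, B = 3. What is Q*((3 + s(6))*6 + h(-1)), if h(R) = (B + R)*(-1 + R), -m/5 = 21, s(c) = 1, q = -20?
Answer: 1700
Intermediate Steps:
m = -105 (m = -5*21 = -105)
h(R) = (-1 + R)*(3 + R) (h(R) = (3 + R)*(-1 + R) = (-1 + R)*(3 + R))
Q = 85 (Q = -20 - 1*(-105) = -20 + 105 = 85)
Q*((3 + s(6))*6 + h(-1)) = 85*((3 + 1)*6 + (-3 + (-1)² + 2*(-1))) = 85*(4*6 + (-3 + 1 - 2)) = 85*(24 - 4) = 85*20 = 1700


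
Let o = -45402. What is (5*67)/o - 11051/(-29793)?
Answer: 163918949/450887262 ≈ 0.36355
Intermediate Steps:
(5*67)/o - 11051/(-29793) = (5*67)/(-45402) - 11051/(-29793) = 335*(-1/45402) - 11051*(-1/29793) = -335/45402 + 11051/29793 = 163918949/450887262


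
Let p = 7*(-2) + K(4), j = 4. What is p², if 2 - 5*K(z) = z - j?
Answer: 4624/25 ≈ 184.96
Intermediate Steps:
K(z) = 6/5 - z/5 (K(z) = ⅖ - (z - 1*4)/5 = ⅖ - (z - 4)/5 = ⅖ - (-4 + z)/5 = ⅖ + (⅘ - z/5) = 6/5 - z/5)
p = -68/5 (p = 7*(-2) + (6/5 - ⅕*4) = -14 + (6/5 - ⅘) = -14 + ⅖ = -68/5 ≈ -13.600)
p² = (-68/5)² = 4624/25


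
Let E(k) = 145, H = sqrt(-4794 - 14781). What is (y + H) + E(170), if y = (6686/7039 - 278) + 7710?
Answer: 53341189/7039 + 15*I*sqrt(87) ≈ 7578.0 + 139.91*I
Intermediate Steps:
y = 52320534/7039 (y = (6686*(1/7039) - 278) + 7710 = (6686/7039 - 278) + 7710 = -1950156/7039 + 7710 = 52320534/7039 ≈ 7433.0)
H = 15*I*sqrt(87) (H = sqrt(-19575) = 15*I*sqrt(87) ≈ 139.91*I)
(y + H) + E(170) = (52320534/7039 + 15*I*sqrt(87)) + 145 = 53341189/7039 + 15*I*sqrt(87)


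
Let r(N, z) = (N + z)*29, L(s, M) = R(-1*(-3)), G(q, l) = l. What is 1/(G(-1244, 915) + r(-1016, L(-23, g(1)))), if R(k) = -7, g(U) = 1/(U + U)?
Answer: -1/28752 ≈ -3.4780e-5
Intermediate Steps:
g(U) = 1/(2*U)
L(s, M) = -7
r(N, z) = 29*N + 29*z
1/(G(-1244, 915) + r(-1016, L(-23, g(1)))) = 1/(915 + (29*(-1016) + 29*(-7))) = 1/(915 + (-29464 - 203)) = 1/(915 - 29667) = 1/(-28752) = -1/28752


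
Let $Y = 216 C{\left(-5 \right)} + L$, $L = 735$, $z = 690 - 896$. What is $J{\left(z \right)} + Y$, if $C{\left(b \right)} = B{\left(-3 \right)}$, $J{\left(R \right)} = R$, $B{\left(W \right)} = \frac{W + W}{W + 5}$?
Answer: $-119$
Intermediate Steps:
$z = -206$ ($z = 690 - 896 = -206$)
$B{\left(W \right)} = \frac{2 W}{5 + W}$
$C{\left(b \right)} = -3$ ($C{\left(b \right)} = 2 \left(-3\right) \frac{1}{5 - 3} = 2 \left(-3\right) \frac{1}{2} = -3$)
$Y = 87$ ($Y = 216 \left(-3\right) + 735 = -648 + 735 = 87$)
$J{\left(z \right)} + Y = -206 + 87 = -119$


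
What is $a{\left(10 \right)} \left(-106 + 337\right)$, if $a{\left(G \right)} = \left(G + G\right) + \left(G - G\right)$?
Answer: $4620$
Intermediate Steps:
$a{\left(G \right)} = 2 G$ ($a{\left(G \right)} = 2 G + 0 = 2 G$)
$a{\left(10 \right)} \left(-106 + 337\right) = 2 \cdot 10 \left(-106 + 337\right) = 20 \cdot 231 = 4620$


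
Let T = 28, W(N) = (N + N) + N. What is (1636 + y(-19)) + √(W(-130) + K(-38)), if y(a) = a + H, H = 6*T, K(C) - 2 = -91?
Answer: 1785 + I*√479 ≈ 1785.0 + 21.886*I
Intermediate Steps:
W(N) = 3*N (W(N) = 2*N + N = 3*N)
K(C) = -89 (K(C) = 2 - 91 = -89)
H = 168 (H = 6*28 = 168)
y(a) = 168 + a (y(a) = a + 168 = 168 + a)
(1636 + y(-19)) + √(W(-130) + K(-38)) = (1636 + (168 - 19)) + √(3*(-130) - 89) = (1636 + 149) + √(-390 - 89) = 1785 + √(-479) = 1785 + I*√479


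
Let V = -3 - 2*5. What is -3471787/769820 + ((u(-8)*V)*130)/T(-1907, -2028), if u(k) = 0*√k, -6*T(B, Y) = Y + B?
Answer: -3471787/769820 ≈ -4.5099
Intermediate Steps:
T(B, Y) = -B/6 - Y/6 (T(B, Y) = -(Y + B)/6 = -(B + Y)/6 = -B/6 - Y/6)
u(k) = 0
V = -13 (V = -3 - 10 = -13)
-3471787/769820 + ((u(-8)*V)*130)/T(-1907, -2028) = -3471787/769820 + ((0*(-13))*130)/(-⅙*(-1907) - ⅙*(-2028)) = -3471787*1/769820 + (0*130)/(1907/6 + 338) = -3471787/769820 + 0/(3935/6) = -3471787/769820 + 0*(6/3935) = -3471787/769820 + 0 = -3471787/769820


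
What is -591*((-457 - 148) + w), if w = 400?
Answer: 121155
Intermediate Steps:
-591*((-457 - 148) + w) = -591*((-457 - 148) + 400) = -591*(-605 + 400) = -591*(-205) = 121155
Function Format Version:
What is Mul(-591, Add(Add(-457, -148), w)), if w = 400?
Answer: 121155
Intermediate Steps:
Mul(-591, Add(Add(-457, -148), w)) = Mul(-591, Add(Add(-457, -148), 400)) = Mul(-591, Add(-605, 400)) = Mul(-591, -205) = 121155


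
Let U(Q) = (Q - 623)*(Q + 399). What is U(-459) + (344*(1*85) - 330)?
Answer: 93830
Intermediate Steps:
U(Q) = (-623 + Q)*(399 + Q)
U(-459) + (344*(1*85) - 330) = (-248577 + (-459)² - 224*(-459)) + (344*(1*85) - 330) = (-248577 + 210681 + 102816) + (344*85 - 330) = 64920 + (29240 - 330) = 64920 + 28910 = 93830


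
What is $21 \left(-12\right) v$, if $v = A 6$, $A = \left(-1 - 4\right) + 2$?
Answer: $4536$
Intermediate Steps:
$A = -3$ ($A = -5 + 2 = -3$)
$v = -18$ ($v = \left(-3\right) 6 = -18$)
$21 \left(-12\right) v = 21 \left(-12\right) \left(-18\right) = \left(-252\right) \left(-18\right) = 4536$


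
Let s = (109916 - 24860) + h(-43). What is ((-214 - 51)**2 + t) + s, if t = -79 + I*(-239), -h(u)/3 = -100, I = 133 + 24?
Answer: 117979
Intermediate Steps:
I = 157
h(u) = 300 (h(u) = -3*(-100) = 300)
t = -37602 (t = -79 + 157*(-239) = -79 - 37523 = -37602)
s = 85356 (s = (109916 - 24860) + 300 = 85056 + 300 = 85356)
((-214 - 51)**2 + t) + s = ((-214 - 51)**2 - 37602) + 85356 = ((-265)**2 - 37602) + 85356 = (70225 - 37602) + 85356 = 32623 + 85356 = 117979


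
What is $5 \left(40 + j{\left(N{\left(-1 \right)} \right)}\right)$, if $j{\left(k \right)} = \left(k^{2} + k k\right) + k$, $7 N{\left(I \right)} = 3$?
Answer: $\frac{9995}{49} \approx 203.98$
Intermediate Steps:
$N{\left(I \right)} = \frac{3}{7}$ ($N{\left(I \right)} = \frac{1}{7} \cdot 3 = \frac{3}{7}$)
$j{\left(k \right)} = k + 2 k^{2}$ ($j{\left(k \right)} = \left(k^{2} + k^{2}\right) + k = 2 k^{2} + k = k + 2 k^{2}$)
$5 \left(40 + j{\left(N{\left(-1 \right)} \right)}\right) = 5 \left(40 + \frac{3 \left(1 + 2 \cdot \frac{3}{7}\right)}{7}\right) = 5 \left(40 + \frac{3 \left(1 + \frac{6}{7}\right)}{7}\right) = 5 \left(40 + \frac{3}{7} \cdot \frac{13}{7}\right) = 5 \left(40 + \frac{39}{49}\right) = 5 \cdot \frac{1999}{49} = \frac{9995}{49}$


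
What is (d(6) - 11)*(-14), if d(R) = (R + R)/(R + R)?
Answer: 140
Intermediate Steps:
d(R) = 1 (d(R) = (2*R)/((2*R)) = (2*R)*(1/(2*R)) = 1)
(d(6) - 11)*(-14) = (1 - 11)*(-14) = -10*(-14) = 140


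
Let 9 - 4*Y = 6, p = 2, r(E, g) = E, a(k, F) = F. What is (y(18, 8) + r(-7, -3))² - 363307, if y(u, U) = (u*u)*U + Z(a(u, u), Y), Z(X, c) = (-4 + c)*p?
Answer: 25141421/4 ≈ 6.2854e+6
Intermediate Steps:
Y = ¾ (Y = 9/4 - ¼*6 = 9/4 - 3/2 = ¾ ≈ 0.75000)
Z(X, c) = -8 + 2*c (Z(X, c) = (-4 + c)*2 = -8 + 2*c)
y(u, U) = -13/2 + U*u² (y(u, U) = (u*u)*U + (-8 + 2*(¾)) = u²*U + (-8 + 3/2) = U*u² - 13/2 = -13/2 + U*u²)
(y(18, 8) + r(-7, -3))² - 363307 = ((-13/2 + 8*18²) - 7)² - 363307 = ((-13/2 + 8*324) - 7)² - 363307 = ((-13/2 + 2592) - 7)² - 363307 = (5171/2 - 7)² - 363307 = (5157/2)² - 363307 = 26594649/4 - 363307 = 25141421/4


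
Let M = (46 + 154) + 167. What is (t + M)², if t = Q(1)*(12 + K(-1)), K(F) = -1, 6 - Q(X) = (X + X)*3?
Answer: 134689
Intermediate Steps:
Q(X) = 6 - 6*X (Q(X) = 6 - (X + X)*3 = 6 - 2*X*3 = 6 - 6*X)
M = 367 (M = 200 + 167 = 367)
t = 0 (t = (6 - 6*1)*(12 - 1) = (6 - 6)*11 = 0*11 = 0)
(t + M)² = (0 + 367)² = 367² = 134689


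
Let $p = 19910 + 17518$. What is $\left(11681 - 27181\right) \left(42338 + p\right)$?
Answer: $-1236373000$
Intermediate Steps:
$p = 37428$
$\left(11681 - 27181\right) \left(42338 + p\right) = \left(11681 - 27181\right) \left(42338 + 37428\right) = \left(-15500\right) 79766 = -1236373000$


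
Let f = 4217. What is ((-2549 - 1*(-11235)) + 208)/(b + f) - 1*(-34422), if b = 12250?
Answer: 566835968/16467 ≈ 34423.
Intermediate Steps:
((-2549 - 1*(-11235)) + 208)/(b + f) - 1*(-34422) = ((-2549 - 1*(-11235)) + 208)/(12250 + 4217) - 1*(-34422) = ((-2549 + 11235) + 208)/16467 + 34422 = (8686 + 208)*(1/16467) + 34422 = 8894*(1/16467) + 34422 = 8894/16467 + 34422 = 566835968/16467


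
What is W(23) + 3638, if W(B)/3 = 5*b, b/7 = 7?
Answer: 4373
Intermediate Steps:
b = 49 (b = 7*7 = 49)
W(B) = 735 (W(B) = 3*(5*49) = 3*245 = 735)
W(23) + 3638 = 735 + 3638 = 4373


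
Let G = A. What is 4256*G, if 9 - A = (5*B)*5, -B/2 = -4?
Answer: -812896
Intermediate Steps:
B = 8 (B = -2*(-4) = 8)
A = -191 (A = 9 - 5*8*5 = 9 - 40*5 = 9 - 1*200 = 9 - 200 = -191)
G = -191
4256*G = 4256*(-191) = -812896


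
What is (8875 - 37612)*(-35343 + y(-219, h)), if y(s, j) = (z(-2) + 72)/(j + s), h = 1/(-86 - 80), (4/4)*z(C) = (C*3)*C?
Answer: 36924421570533/36355 ≈ 1.0157e+9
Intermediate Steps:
z(C) = 3*C² (z(C) = (C*3)*C = (3*C)*C = 3*C²)
h = -1/166 (h = 1/(-166) = -1/166 ≈ -0.0060241)
y(s, j) = 84/(j + s) (y(s, j) = (3*(-2)² + 72)/(j + s) = (3*4 + 72)/(j + s) = (12 + 72)/(j + s) = 84/(j + s))
(8875 - 37612)*(-35343 + y(-219, h)) = (8875 - 37612)*(-35343 + 84/(-1/166 - 219)) = -28737*(-35343 + 84/(-36355/166)) = -28737*(-35343 + 84*(-166/36355)) = -28737*(-35343 - 13944/36355) = -28737*(-1284908709/36355) = 36924421570533/36355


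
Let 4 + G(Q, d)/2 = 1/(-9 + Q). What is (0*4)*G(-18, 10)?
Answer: 0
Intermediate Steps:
G(Q, d) = -8 + 2/(-9 + Q)
(0*4)*G(-18, 10) = (0*4)*(2*(37 - 4*(-18))/(-9 - 18)) = 0*(2*(37 + 72)/(-27)) = 0*(2*(-1/27)*109) = 0*(-218/27) = 0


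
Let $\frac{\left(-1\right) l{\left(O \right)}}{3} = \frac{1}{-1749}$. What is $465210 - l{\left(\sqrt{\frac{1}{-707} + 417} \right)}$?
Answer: $\frac{271217429}{583} \approx 4.6521 \cdot 10^{5}$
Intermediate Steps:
$l{\left(O \right)} = \frac{1}{583}$ ($l{\left(O \right)} = - \frac{3}{-1749} = \left(-3\right) \left(- \frac{1}{1749}\right) = \frac{1}{583}$)
$465210 - l{\left(\sqrt{\frac{1}{-707} + 417} \right)} = 465210 - \frac{1}{583} = \frac{271217429}{583}$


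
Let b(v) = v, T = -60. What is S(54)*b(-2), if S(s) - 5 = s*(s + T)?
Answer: 638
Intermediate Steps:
S(s) = 5 + s*(-60 + s) (S(s) = 5 + s*(s - 60) = 5 + s*(-60 + s))
S(54)*b(-2) = (5 + 54² - 60*54)*(-2) = (5 + 2916 - 3240)*(-2) = -319*(-2) = 638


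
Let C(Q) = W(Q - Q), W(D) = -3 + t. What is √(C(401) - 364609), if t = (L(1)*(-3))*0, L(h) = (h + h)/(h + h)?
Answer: 2*I*√91153 ≈ 603.83*I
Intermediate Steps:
L(h) = 1 (L(h) = (2*h)/((2*h)) = (2*h)*(1/(2*h)) = 1)
t = 0 (t = (1*(-3))*0 = -3*0 = 0)
W(D) = -3 (W(D) = -3 + 0 = -3)
C(Q) = -3
√(C(401) - 364609) = √(-3 - 364609) = √(-364612) = 2*I*√91153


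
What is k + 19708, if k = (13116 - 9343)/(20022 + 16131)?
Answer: 712507097/36153 ≈ 19708.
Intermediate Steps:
k = 3773/36153 ≈ 0.10436
k + 19708 = 3773/36153 + 19708 = 712507097/36153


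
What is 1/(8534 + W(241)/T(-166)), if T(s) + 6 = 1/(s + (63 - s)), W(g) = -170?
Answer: 377/3228028 ≈ 0.00011679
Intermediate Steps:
T(s) = -377/63 (T(s) = -6 + 1/(s + (63 - s)) = -6 + 1/63 = -377/63)
1/(8534 + W(241)/T(-166)) = 1/(8534 - 170/(-377/63)) = 1/(8534 - 170*(-63/377)) = 1/(8534 + 10710/377) = 1/(3228028/377) = 377/3228028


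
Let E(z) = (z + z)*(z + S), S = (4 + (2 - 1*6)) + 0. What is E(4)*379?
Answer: 12128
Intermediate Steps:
S = 0 (S = (4 + (2 - 6)) + 0 = (4 - 4) + 0 = 0 + 0 = 0)
E(z) = 2*z² (E(z) = (z + z)*(z + 0) = (2*z)*z = 2*z²)
E(4)*379 = (2*4²)*379 = (2*16)*379 = 32*379 = 12128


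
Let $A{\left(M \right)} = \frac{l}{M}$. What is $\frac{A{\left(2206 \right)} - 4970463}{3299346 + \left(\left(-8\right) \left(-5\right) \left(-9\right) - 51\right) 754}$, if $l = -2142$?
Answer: $- \frac{456868480}{274780463} \approx -1.6627$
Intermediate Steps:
$A{\left(M \right)} = - \frac{2142}{M}$
$\frac{A{\left(2206 \right)} - 4970463}{3299346 + \left(\left(-8\right) \left(-5\right) \left(-9\right) - 51\right) 754} = \frac{- \frac{2142}{2206} - 4970463}{3299346 + \left(\left(-8\right) \left(-5\right) \left(-9\right) - 51\right) 754} = \frac{\left(-2142\right) \frac{1}{2206} - 4970463}{3299346 + \left(40 \left(-9\right) - 51\right) 754} = \frac{- \frac{1071}{1103} - 4970463}{3299346 + \left(-360 - 51\right) 754} = - \frac{5482421760}{1103 \left(3299346 - 309894\right)} = - \frac{5482421760}{1103 \cdot 2989452} = \left(- \frac{5482421760}{1103}\right) \frac{1}{2989452} = - \frac{456868480}{274780463}$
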